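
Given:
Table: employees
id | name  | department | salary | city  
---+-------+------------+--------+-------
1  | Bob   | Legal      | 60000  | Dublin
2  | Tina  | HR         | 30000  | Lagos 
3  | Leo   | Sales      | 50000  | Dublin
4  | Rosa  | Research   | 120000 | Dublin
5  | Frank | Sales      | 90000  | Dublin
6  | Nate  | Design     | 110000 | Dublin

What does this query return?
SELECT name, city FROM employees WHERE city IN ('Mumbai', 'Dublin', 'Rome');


Filtering: city IN ('Mumbai', 'Dublin', 'Rome')
Matching: 5 rows

5 rows:
Bob, Dublin
Leo, Dublin
Rosa, Dublin
Frank, Dublin
Nate, Dublin


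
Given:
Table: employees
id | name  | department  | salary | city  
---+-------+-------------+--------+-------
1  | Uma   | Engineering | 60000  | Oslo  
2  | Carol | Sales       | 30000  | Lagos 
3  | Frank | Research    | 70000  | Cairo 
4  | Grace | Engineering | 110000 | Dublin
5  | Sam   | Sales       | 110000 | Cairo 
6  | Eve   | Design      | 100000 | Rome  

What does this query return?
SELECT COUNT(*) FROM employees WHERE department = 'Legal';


Counting rows where department = 'Legal'


0


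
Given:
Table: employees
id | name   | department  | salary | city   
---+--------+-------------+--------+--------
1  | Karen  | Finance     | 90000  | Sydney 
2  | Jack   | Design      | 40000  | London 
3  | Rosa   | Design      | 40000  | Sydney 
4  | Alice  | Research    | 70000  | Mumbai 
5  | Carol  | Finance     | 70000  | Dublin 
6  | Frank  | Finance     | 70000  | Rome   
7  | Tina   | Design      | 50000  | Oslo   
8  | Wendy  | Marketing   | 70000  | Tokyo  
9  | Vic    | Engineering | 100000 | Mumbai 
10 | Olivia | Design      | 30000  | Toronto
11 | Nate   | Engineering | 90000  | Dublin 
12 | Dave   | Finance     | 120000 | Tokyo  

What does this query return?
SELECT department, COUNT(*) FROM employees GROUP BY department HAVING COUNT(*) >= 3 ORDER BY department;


Groups with count >= 3:
  Design: 4 -> PASS
  Finance: 4 -> PASS
  Engineering: 2 -> filtered out
  Marketing: 1 -> filtered out
  Research: 1 -> filtered out


2 groups:
Design, 4
Finance, 4


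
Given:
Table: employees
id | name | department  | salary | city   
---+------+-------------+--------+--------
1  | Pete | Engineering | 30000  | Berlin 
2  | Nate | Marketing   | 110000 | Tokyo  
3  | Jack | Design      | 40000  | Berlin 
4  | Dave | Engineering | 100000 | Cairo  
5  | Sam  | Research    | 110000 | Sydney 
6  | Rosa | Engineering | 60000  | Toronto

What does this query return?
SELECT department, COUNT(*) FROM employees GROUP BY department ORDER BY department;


Assigning each row to its department group:
  Pete -> Engineering
  Nate -> Marketing
  Jack -> Design
  Dave -> Engineering
  Sam -> Research
  Rosa -> Engineering


4 groups:
Design, 1
Engineering, 3
Marketing, 1
Research, 1


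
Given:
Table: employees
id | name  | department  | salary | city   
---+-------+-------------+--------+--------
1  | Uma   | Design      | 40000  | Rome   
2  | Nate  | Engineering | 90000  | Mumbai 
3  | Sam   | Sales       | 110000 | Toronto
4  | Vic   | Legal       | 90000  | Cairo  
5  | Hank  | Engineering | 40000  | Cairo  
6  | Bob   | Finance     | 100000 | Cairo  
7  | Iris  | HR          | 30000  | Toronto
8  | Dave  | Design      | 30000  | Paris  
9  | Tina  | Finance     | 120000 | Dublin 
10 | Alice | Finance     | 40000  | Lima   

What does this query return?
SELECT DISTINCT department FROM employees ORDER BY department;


All 'department' values (row order): Design, Engineering, Sales, Legal, Engineering, Finance, HR, Design, Finance, Finance
Removing duplicates leaves 6 unique value(s).

6 values:
Design
Engineering
Finance
HR
Legal
Sales


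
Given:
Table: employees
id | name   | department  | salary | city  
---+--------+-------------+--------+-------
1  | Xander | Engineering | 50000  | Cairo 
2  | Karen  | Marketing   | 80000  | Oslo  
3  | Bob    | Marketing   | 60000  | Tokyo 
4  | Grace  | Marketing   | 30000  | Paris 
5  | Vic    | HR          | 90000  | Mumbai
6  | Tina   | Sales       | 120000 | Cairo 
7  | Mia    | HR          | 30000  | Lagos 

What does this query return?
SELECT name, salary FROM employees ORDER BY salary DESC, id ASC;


Sorting by salary DESC, then id ASC for ties

7 rows:
Tina, 120000
Vic, 90000
Karen, 80000
Bob, 60000
Xander, 50000
Grace, 30000
Mia, 30000


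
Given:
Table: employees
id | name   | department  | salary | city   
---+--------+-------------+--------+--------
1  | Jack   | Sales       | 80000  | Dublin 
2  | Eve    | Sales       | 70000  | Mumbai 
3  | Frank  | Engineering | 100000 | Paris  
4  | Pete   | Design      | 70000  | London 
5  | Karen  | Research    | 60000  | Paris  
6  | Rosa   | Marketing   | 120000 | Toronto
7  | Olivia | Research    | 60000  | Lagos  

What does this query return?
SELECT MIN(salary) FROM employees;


Salaries: 80000, 70000, 100000, 70000, 60000, 120000, 60000
MIN = 60000

60000


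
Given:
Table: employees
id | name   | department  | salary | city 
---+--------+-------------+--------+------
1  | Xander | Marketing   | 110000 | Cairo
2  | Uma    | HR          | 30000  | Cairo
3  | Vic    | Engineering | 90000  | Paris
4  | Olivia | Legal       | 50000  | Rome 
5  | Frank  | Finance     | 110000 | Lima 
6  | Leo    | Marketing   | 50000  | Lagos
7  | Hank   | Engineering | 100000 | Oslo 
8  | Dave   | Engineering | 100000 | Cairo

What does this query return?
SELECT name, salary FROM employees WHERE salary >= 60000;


Filtering: salary >= 60000
Matching: 5 rows

5 rows:
Xander, 110000
Vic, 90000
Frank, 110000
Hank, 100000
Dave, 100000


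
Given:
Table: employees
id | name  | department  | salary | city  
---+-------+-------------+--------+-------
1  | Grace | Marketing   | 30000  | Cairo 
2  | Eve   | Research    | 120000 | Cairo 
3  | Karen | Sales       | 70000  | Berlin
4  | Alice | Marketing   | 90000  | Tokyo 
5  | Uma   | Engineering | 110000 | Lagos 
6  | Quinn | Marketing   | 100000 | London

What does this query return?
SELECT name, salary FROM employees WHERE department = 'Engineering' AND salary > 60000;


Filtering: department = 'Engineering' AND salary > 60000
Matching: 1 rows

1 rows:
Uma, 110000


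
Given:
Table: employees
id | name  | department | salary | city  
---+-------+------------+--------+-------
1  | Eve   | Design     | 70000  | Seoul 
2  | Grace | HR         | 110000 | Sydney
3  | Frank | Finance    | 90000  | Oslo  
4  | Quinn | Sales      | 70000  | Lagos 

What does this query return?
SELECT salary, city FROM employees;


Projecting columns: salary, city

4 rows:
70000, Seoul
110000, Sydney
90000, Oslo
70000, Lagos


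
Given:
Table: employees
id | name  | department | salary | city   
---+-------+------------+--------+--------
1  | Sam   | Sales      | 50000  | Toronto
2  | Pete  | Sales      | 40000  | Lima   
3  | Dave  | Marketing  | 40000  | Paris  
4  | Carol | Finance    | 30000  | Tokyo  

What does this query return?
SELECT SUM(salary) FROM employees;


SUM(salary) = 50000 + 40000 + 40000 + 30000 = 160000

160000


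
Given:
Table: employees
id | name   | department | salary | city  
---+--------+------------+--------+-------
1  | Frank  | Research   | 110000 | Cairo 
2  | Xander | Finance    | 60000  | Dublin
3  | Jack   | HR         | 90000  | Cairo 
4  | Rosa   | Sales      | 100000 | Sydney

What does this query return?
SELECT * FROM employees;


SELECT * returns all 4 rows with all columns

4 rows:
1, Frank, Research, 110000, Cairo
2, Xander, Finance, 60000, Dublin
3, Jack, HR, 90000, Cairo
4, Rosa, Sales, 100000, Sydney


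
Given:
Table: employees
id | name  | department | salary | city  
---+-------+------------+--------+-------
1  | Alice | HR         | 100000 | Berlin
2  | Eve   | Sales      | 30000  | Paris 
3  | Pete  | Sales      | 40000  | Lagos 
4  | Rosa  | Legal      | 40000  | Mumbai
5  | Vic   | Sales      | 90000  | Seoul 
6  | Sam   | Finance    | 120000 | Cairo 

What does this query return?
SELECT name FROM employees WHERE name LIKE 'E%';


LIKE 'E%' matches names starting with 'E'
Matching: 1

1 rows:
Eve


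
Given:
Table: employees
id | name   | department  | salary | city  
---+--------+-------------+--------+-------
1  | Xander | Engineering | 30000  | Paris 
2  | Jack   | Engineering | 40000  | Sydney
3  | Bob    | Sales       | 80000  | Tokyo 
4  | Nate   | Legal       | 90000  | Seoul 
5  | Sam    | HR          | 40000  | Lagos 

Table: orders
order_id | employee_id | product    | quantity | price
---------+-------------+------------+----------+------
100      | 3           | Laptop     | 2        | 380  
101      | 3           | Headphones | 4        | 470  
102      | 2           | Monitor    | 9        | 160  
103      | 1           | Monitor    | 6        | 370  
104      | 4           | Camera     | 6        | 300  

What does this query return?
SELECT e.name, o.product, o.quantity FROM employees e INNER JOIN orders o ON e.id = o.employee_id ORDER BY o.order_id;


Joining employees.id = orders.employee_id:
  employee Bob (id=3) -> order Laptop
  employee Bob (id=3) -> order Headphones
  employee Jack (id=2) -> order Monitor
  employee Xander (id=1) -> order Monitor
  employee Nate (id=4) -> order Camera


5 rows:
Bob, Laptop, 2
Bob, Headphones, 4
Jack, Monitor, 9
Xander, Monitor, 6
Nate, Camera, 6


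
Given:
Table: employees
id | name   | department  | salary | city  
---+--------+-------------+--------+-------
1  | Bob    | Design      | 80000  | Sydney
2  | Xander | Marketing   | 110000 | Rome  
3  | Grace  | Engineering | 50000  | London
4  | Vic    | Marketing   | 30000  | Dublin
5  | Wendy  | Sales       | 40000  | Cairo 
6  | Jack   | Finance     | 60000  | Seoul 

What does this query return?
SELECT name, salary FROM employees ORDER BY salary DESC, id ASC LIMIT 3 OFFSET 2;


Sort by salary DESC (id ASC tiebreak), then skip 2 and take 3
Rows 3 through 5

3 rows:
Jack, 60000
Grace, 50000
Wendy, 40000


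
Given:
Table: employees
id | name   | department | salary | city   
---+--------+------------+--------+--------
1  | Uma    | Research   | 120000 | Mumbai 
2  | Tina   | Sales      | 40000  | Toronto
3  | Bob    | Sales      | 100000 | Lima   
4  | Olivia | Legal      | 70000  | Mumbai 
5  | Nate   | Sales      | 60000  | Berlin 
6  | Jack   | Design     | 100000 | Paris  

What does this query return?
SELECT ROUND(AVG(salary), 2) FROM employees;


SUM(salary) = 490000
COUNT = 6
ROUND(AVG, 2) = ROUND(490000 / 6, 2) = 81666.67

81666.67


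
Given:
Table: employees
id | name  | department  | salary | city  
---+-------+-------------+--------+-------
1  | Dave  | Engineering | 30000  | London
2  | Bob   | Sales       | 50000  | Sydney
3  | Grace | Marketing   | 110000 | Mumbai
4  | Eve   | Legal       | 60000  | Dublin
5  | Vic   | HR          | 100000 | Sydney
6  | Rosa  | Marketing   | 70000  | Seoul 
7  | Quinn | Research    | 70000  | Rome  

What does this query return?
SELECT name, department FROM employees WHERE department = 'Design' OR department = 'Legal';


Filtering: department = 'Design' OR 'Legal'
Matching: 1 rows

1 rows:
Eve, Legal


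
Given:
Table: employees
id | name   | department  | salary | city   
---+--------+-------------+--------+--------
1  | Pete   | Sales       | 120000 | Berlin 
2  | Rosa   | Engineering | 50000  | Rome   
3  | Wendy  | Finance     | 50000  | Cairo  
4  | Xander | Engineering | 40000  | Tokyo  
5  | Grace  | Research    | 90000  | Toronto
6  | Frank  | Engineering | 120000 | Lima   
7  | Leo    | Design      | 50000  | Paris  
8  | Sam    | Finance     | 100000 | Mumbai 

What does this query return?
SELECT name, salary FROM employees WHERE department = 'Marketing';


Filtering: department = 'Marketing'
Matching rows: 0

Empty result set (0 rows)


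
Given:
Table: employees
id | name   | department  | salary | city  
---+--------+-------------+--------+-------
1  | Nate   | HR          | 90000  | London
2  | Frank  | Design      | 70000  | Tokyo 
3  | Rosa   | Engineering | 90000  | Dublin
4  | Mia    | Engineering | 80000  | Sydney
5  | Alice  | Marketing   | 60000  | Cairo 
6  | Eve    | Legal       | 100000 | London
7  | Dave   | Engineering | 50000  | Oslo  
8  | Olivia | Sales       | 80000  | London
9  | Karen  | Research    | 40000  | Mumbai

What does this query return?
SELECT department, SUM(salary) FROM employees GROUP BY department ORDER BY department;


Summing salary within each department:
  Design: 70000 = 70000
  Engineering: 90000 + 80000 + 50000 = 220000
  HR: 90000 = 90000
  Legal: 100000 = 100000
  Marketing: 60000 = 60000
  Research: 40000 = 40000
  Sales: 80000 = 80000


7 groups:
Design, 70000
Engineering, 220000
HR, 90000
Legal, 100000
Marketing, 60000
Research, 40000
Sales, 80000


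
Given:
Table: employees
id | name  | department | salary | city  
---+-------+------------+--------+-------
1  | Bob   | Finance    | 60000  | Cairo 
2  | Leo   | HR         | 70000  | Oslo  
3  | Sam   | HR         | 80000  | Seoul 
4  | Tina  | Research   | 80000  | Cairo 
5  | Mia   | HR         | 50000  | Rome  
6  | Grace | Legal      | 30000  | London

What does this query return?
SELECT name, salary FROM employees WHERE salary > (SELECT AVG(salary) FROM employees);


Subquery: AVG(salary) = 61666.67
Filtering: salary > 61666.67
  Leo (70000) -> MATCH
  Sam (80000) -> MATCH
  Tina (80000) -> MATCH


3 rows:
Leo, 70000
Sam, 80000
Tina, 80000


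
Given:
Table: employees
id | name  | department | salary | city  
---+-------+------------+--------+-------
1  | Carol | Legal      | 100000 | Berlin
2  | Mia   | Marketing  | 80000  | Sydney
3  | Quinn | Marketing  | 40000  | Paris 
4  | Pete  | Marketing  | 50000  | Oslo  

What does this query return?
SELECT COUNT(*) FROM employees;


COUNT(*) counts all rows

4


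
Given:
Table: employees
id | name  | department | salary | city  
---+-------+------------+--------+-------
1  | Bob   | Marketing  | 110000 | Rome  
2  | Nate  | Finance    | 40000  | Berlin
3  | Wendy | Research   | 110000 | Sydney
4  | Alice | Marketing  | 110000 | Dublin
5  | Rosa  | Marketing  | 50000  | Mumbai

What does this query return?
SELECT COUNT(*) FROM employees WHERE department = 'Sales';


Counting rows where department = 'Sales'


0


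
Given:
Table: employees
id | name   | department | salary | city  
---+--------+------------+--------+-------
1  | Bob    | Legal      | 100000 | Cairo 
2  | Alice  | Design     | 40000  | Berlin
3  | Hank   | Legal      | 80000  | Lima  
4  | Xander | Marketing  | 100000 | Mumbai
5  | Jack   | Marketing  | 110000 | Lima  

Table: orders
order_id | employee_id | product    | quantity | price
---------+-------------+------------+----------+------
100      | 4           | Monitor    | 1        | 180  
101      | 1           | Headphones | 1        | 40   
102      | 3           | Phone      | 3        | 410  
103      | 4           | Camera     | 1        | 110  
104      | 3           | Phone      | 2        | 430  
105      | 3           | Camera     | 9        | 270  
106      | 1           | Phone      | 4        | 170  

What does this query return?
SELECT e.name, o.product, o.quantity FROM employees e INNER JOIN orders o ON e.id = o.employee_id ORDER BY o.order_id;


Joining employees.id = orders.employee_id:
  employee Xander (id=4) -> order Monitor
  employee Bob (id=1) -> order Headphones
  employee Hank (id=3) -> order Phone
  employee Xander (id=4) -> order Camera
  employee Hank (id=3) -> order Phone
  employee Hank (id=3) -> order Camera
  employee Bob (id=1) -> order Phone


7 rows:
Xander, Monitor, 1
Bob, Headphones, 1
Hank, Phone, 3
Xander, Camera, 1
Hank, Phone, 2
Hank, Camera, 9
Bob, Phone, 4


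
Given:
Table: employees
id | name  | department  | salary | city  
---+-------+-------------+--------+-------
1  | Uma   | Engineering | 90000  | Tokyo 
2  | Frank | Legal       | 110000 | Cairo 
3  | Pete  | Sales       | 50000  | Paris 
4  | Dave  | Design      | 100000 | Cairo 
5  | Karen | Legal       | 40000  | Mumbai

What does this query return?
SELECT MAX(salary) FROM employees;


Salaries: 90000, 110000, 50000, 100000, 40000
MAX = 110000

110000


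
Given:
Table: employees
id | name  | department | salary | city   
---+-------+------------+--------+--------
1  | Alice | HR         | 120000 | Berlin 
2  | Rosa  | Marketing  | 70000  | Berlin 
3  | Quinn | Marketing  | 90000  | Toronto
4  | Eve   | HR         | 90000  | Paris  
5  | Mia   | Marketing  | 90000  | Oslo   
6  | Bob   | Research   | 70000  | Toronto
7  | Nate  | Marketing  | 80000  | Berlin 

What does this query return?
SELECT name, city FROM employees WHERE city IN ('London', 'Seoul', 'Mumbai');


Filtering: city IN ('London', 'Seoul', 'Mumbai')
Matching: 0 rows

Empty result set (0 rows)


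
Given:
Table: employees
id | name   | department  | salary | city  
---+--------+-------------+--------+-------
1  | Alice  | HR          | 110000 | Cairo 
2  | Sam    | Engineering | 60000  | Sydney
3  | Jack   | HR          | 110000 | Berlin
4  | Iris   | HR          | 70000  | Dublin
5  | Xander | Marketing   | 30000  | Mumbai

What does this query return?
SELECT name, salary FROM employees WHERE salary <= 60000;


Filtering: salary <= 60000
Matching: 2 rows

2 rows:
Sam, 60000
Xander, 30000


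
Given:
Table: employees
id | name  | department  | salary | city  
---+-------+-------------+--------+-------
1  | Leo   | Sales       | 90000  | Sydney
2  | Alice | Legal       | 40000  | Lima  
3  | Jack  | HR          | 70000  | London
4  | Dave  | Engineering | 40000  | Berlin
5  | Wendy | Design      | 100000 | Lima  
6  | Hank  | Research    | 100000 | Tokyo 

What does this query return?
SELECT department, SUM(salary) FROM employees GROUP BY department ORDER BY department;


Summing salary within each department:
  Design: 100000 = 100000
  Engineering: 40000 = 40000
  HR: 70000 = 70000
  Legal: 40000 = 40000
  Research: 100000 = 100000
  Sales: 90000 = 90000


6 groups:
Design, 100000
Engineering, 40000
HR, 70000
Legal, 40000
Research, 100000
Sales, 90000


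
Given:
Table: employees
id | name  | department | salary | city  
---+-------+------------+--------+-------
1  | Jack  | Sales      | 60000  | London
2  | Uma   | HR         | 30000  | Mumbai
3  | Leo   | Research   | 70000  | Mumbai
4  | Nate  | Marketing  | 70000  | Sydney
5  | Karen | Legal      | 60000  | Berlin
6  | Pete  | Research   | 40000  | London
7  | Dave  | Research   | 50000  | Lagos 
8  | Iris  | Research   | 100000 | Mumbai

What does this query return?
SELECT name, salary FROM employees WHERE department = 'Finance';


Filtering: department = 'Finance'
Matching rows: 0

Empty result set (0 rows)


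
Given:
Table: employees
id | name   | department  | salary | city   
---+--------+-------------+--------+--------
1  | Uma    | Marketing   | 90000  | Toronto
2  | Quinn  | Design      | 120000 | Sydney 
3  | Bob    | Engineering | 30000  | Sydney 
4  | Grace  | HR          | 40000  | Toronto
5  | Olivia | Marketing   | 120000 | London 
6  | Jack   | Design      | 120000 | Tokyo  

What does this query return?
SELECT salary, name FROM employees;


Projecting columns: salary, name

6 rows:
90000, Uma
120000, Quinn
30000, Bob
40000, Grace
120000, Olivia
120000, Jack


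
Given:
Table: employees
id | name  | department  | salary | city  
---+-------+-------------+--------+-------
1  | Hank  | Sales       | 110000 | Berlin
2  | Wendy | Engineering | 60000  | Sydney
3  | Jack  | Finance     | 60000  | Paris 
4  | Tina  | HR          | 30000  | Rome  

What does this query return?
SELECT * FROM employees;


SELECT * returns all 4 rows with all columns

4 rows:
1, Hank, Sales, 110000, Berlin
2, Wendy, Engineering, 60000, Sydney
3, Jack, Finance, 60000, Paris
4, Tina, HR, 30000, Rome


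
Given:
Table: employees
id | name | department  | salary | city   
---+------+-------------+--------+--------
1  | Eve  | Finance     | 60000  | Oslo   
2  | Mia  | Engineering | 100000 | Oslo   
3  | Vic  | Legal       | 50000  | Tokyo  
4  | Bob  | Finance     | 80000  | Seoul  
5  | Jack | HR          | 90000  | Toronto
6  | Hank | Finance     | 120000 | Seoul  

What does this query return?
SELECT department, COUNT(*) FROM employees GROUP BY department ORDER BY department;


Assigning each row to its department group:
  Eve -> Finance
  Mia -> Engineering
  Vic -> Legal
  Bob -> Finance
  Jack -> HR
  Hank -> Finance


4 groups:
Engineering, 1
Finance, 3
HR, 1
Legal, 1


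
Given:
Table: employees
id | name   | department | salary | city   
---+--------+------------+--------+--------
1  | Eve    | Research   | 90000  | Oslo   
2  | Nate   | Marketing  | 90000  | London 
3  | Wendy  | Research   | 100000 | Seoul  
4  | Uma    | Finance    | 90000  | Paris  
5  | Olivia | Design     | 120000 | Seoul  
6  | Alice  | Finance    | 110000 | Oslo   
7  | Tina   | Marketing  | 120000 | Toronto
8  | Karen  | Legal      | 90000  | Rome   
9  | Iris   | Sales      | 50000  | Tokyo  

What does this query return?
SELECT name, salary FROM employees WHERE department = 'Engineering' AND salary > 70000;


Filtering: department = 'Engineering' AND salary > 70000
Matching: 0 rows

Empty result set (0 rows)


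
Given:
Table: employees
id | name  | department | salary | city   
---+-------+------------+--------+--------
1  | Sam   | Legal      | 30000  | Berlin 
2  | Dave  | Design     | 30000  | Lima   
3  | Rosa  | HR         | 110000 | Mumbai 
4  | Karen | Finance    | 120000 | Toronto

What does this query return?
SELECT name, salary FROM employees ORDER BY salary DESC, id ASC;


Sorting by salary DESC, then id ASC for ties

4 rows:
Karen, 120000
Rosa, 110000
Sam, 30000
Dave, 30000


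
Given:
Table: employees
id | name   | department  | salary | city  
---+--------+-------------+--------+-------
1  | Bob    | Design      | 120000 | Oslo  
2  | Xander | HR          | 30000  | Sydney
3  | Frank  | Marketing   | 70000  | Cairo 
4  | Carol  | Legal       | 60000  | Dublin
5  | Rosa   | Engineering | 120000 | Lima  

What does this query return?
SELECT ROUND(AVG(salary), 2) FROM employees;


SUM(salary) = 400000
COUNT = 5
ROUND(AVG, 2) = ROUND(400000 / 5, 2) = 80000.0

80000.0


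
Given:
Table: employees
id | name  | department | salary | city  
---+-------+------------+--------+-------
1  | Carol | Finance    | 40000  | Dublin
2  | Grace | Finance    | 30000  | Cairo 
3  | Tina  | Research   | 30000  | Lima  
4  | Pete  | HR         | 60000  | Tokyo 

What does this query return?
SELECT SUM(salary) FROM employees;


SUM(salary) = 40000 + 30000 + 30000 + 60000 = 160000

160000


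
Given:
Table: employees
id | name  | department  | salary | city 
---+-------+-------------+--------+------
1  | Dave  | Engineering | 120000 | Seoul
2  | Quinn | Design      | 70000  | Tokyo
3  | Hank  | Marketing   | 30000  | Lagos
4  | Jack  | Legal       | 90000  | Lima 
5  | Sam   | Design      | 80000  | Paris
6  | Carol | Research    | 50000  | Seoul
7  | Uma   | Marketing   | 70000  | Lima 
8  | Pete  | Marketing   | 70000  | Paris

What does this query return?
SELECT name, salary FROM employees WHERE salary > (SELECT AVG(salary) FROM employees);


Subquery: AVG(salary) = 72500.0
Filtering: salary > 72500.0
  Dave (120000) -> MATCH
  Jack (90000) -> MATCH
  Sam (80000) -> MATCH


3 rows:
Dave, 120000
Jack, 90000
Sam, 80000


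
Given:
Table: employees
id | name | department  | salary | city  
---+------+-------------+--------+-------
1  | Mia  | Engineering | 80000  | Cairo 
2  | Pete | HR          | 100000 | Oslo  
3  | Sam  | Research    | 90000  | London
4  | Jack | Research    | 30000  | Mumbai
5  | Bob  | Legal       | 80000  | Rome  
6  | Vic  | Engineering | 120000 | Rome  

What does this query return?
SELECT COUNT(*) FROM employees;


COUNT(*) counts all rows

6


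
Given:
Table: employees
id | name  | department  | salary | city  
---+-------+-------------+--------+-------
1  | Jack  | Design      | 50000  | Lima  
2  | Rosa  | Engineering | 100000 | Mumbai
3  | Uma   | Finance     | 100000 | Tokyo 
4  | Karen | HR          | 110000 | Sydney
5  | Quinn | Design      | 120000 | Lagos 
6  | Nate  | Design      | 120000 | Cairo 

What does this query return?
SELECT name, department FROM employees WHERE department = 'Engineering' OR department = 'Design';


Filtering: department = 'Engineering' OR 'Design'
Matching: 4 rows

4 rows:
Jack, Design
Rosa, Engineering
Quinn, Design
Nate, Design


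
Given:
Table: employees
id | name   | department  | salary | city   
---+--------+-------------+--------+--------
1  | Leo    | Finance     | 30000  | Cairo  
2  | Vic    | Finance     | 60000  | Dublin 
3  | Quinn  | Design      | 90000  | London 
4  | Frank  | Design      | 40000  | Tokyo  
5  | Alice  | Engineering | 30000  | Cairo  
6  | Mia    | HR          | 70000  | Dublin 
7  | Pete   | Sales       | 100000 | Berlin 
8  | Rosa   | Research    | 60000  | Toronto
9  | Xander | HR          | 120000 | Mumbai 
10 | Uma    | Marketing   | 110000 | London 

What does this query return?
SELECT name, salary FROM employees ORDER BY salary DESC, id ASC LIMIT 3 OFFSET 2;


Sort by salary DESC (id ASC tiebreak), then skip 2 and take 3
Rows 3 through 5

3 rows:
Pete, 100000
Quinn, 90000
Mia, 70000


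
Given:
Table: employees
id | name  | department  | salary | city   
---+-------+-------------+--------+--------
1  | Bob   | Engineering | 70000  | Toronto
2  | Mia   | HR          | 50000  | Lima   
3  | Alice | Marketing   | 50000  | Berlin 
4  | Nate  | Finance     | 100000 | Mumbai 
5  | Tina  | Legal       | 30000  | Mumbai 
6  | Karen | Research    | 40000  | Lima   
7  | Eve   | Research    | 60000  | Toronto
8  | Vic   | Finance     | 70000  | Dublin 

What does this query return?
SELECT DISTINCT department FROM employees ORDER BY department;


All 'department' values (row order): Engineering, HR, Marketing, Finance, Legal, Research, Research, Finance
Removing duplicates leaves 6 unique value(s).

6 values:
Engineering
Finance
HR
Legal
Marketing
Research


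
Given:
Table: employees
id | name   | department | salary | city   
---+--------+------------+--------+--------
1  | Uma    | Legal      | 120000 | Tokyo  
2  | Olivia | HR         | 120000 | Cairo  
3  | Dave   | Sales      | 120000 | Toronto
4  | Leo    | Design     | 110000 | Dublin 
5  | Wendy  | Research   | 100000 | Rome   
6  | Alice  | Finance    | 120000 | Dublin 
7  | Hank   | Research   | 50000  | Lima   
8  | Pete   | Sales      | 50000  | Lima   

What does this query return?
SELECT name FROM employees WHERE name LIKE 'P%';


LIKE 'P%' matches names starting with 'P'
Matching: 1

1 rows:
Pete


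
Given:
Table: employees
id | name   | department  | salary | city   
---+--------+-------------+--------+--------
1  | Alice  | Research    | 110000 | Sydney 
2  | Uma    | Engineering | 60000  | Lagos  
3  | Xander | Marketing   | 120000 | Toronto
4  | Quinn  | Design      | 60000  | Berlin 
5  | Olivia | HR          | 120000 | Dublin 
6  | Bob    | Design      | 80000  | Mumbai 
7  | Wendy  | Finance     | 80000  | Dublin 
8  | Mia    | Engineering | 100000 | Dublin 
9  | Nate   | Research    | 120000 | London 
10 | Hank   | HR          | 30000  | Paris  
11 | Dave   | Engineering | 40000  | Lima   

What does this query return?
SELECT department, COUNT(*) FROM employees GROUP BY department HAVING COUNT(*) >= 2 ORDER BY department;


Groups with count >= 2:
  Design: 2 -> PASS
  Engineering: 3 -> PASS
  HR: 2 -> PASS
  Research: 2 -> PASS
  Finance: 1 -> filtered out
  Marketing: 1 -> filtered out


4 groups:
Design, 2
Engineering, 3
HR, 2
Research, 2


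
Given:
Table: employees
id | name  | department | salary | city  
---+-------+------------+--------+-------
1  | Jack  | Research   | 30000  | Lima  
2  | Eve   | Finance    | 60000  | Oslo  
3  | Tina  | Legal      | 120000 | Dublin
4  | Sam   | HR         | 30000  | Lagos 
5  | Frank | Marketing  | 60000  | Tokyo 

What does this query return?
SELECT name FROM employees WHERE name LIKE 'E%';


LIKE 'E%' matches names starting with 'E'
Matching: 1

1 rows:
Eve


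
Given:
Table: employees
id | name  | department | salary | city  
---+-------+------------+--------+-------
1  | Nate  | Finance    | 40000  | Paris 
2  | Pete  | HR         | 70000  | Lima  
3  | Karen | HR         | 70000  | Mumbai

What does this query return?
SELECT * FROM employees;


SELECT * returns all 3 rows with all columns

3 rows:
1, Nate, Finance, 40000, Paris
2, Pete, HR, 70000, Lima
3, Karen, HR, 70000, Mumbai


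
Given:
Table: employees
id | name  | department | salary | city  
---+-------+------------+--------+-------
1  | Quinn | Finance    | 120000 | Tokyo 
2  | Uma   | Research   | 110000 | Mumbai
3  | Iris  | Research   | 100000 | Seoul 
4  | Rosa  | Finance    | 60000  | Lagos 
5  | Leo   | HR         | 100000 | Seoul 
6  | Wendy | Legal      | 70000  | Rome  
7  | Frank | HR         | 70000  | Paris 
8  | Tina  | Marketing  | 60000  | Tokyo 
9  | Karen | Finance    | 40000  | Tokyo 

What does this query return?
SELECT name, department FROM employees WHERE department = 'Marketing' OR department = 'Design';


Filtering: department = 'Marketing' OR 'Design'
Matching: 1 rows

1 rows:
Tina, Marketing


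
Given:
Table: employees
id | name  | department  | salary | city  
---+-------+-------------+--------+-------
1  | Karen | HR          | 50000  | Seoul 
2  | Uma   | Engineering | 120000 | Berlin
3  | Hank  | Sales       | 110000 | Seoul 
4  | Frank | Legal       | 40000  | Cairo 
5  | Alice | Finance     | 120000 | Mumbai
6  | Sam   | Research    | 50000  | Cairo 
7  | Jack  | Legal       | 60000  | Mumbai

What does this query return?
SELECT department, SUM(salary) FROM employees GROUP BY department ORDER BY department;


Summing salary within each department:
  Engineering: 120000 = 120000
  Finance: 120000 = 120000
  HR: 50000 = 50000
  Legal: 40000 + 60000 = 100000
  Research: 50000 = 50000
  Sales: 110000 = 110000


6 groups:
Engineering, 120000
Finance, 120000
HR, 50000
Legal, 100000
Research, 50000
Sales, 110000


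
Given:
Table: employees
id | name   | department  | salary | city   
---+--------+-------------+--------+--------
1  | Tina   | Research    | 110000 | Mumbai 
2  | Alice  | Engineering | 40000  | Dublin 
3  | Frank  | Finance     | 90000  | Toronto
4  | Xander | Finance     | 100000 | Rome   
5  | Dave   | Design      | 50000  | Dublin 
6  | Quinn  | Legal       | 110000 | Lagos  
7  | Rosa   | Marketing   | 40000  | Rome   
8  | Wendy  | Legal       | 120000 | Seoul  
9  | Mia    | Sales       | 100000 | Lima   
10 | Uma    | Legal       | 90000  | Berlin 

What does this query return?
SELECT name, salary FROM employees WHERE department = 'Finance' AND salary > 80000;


Filtering: department = 'Finance' AND salary > 80000
Matching: 2 rows

2 rows:
Frank, 90000
Xander, 100000


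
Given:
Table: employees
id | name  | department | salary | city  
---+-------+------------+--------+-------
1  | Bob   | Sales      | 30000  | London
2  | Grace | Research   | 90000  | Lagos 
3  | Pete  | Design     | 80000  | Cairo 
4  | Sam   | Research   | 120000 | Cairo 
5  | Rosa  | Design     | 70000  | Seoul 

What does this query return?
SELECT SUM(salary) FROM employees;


SUM(salary) = 30000 + 90000 + 80000 + 120000 + 70000 = 390000

390000


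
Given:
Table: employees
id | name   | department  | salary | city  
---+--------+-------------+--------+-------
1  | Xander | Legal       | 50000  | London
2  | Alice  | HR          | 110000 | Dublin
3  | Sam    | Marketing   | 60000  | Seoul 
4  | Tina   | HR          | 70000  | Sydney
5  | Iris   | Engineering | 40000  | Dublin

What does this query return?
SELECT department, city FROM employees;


Projecting columns: department, city

5 rows:
Legal, London
HR, Dublin
Marketing, Seoul
HR, Sydney
Engineering, Dublin


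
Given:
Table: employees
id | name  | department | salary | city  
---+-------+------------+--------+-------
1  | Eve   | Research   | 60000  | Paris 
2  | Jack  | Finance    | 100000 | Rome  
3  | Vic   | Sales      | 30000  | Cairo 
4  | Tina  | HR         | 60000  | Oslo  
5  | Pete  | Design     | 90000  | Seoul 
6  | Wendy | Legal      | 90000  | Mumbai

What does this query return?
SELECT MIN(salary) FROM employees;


Salaries: 60000, 100000, 30000, 60000, 90000, 90000
MIN = 30000

30000


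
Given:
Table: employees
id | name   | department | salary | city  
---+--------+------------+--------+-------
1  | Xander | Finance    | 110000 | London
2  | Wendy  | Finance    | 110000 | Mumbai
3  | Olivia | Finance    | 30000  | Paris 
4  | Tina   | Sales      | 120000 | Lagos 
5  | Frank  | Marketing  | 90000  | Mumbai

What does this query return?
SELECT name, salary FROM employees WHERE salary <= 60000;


Filtering: salary <= 60000
Matching: 1 rows

1 rows:
Olivia, 30000


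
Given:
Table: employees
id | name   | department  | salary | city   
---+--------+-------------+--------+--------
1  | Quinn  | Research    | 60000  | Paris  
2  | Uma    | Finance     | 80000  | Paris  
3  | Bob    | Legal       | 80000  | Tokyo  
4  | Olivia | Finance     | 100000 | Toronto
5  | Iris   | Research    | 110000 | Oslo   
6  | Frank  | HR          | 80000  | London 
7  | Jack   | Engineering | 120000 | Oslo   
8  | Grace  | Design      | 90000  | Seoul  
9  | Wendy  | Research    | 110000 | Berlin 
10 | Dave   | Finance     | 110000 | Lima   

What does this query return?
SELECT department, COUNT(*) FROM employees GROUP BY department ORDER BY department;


Assigning each row to its department group:
  Quinn -> Research
  Uma -> Finance
  Bob -> Legal
  Olivia -> Finance
  Iris -> Research
  Frank -> HR
  Jack -> Engineering
  Grace -> Design
  Wendy -> Research
  Dave -> Finance


6 groups:
Design, 1
Engineering, 1
Finance, 3
HR, 1
Legal, 1
Research, 3


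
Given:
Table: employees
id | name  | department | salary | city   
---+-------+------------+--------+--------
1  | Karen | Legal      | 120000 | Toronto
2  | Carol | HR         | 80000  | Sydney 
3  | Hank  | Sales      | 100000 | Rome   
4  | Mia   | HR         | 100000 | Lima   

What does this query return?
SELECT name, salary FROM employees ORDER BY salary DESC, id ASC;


Sorting by salary DESC, then id ASC for ties

4 rows:
Karen, 120000
Hank, 100000
Mia, 100000
Carol, 80000


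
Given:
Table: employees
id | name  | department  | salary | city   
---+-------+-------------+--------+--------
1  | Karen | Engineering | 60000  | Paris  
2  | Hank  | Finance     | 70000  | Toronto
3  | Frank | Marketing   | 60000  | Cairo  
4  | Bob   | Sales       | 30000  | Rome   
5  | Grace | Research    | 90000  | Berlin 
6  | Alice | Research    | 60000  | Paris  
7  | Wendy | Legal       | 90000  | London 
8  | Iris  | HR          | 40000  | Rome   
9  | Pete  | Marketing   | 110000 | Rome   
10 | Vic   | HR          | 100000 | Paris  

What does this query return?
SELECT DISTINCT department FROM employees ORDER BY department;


All 'department' values (row order): Engineering, Finance, Marketing, Sales, Research, Research, Legal, HR, Marketing, HR
Removing duplicates leaves 7 unique value(s).

7 values:
Engineering
Finance
HR
Legal
Marketing
Research
Sales


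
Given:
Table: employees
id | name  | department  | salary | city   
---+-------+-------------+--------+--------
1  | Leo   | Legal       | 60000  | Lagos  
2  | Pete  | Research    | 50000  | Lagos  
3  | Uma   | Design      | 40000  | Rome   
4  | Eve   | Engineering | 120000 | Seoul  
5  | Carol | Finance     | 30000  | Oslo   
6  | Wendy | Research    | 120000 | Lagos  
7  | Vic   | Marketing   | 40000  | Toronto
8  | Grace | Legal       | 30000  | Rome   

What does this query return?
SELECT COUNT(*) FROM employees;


COUNT(*) counts all rows

8


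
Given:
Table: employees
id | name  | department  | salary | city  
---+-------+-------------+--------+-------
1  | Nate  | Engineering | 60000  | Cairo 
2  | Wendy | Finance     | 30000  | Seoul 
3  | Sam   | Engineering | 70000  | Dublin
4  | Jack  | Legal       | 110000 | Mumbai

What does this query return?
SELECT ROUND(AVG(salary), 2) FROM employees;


SUM(salary) = 270000
COUNT = 4
ROUND(AVG, 2) = ROUND(270000 / 4, 2) = 67500.0

67500.0


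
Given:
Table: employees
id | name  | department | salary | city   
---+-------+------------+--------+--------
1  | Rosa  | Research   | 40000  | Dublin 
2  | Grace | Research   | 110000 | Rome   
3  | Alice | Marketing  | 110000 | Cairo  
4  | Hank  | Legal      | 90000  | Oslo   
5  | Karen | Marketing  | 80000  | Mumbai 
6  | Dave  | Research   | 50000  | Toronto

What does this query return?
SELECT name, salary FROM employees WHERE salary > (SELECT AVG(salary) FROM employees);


Subquery: AVG(salary) = 80000.0
Filtering: salary > 80000.0
  Grace (110000) -> MATCH
  Alice (110000) -> MATCH
  Hank (90000) -> MATCH


3 rows:
Grace, 110000
Alice, 110000
Hank, 90000


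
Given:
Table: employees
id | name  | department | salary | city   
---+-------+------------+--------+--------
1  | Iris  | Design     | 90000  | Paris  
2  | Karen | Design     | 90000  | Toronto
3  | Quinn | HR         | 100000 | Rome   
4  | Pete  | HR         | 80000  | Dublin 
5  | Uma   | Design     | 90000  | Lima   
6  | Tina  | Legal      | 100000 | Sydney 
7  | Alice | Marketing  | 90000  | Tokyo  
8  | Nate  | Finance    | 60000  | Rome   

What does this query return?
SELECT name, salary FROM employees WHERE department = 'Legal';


Filtering: department = 'Legal'
Matching rows: 1

1 rows:
Tina, 100000


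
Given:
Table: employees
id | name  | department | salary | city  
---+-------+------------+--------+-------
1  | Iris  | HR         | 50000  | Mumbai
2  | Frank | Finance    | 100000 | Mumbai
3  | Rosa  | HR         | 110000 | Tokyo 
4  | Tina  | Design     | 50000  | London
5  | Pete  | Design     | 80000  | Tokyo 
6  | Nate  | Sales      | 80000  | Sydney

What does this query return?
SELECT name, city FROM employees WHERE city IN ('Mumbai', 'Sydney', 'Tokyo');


Filtering: city IN ('Mumbai', 'Sydney', 'Tokyo')
Matching: 5 rows

5 rows:
Iris, Mumbai
Frank, Mumbai
Rosa, Tokyo
Pete, Tokyo
Nate, Sydney


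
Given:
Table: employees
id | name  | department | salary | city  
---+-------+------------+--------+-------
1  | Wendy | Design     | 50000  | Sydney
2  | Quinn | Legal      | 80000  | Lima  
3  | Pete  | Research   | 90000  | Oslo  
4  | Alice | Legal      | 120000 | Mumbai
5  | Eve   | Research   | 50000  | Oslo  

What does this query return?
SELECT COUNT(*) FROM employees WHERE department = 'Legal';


Counting rows where department = 'Legal'
  Quinn -> MATCH
  Alice -> MATCH


2


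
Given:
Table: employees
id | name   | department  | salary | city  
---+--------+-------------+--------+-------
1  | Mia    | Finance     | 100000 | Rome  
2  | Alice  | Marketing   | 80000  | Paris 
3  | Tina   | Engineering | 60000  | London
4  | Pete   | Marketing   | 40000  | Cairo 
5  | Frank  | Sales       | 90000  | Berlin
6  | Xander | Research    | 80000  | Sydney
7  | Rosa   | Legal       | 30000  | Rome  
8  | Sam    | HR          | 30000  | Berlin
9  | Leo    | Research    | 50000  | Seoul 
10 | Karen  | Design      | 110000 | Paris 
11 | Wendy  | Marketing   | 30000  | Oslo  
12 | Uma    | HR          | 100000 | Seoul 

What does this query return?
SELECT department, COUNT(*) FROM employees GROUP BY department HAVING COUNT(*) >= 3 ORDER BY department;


Groups with count >= 3:
  Marketing: 3 -> PASS
  Design: 1 -> filtered out
  Engineering: 1 -> filtered out
  Finance: 1 -> filtered out
  HR: 2 -> filtered out
  Legal: 1 -> filtered out
  Research: 2 -> filtered out
  Sales: 1 -> filtered out


1 groups:
Marketing, 3


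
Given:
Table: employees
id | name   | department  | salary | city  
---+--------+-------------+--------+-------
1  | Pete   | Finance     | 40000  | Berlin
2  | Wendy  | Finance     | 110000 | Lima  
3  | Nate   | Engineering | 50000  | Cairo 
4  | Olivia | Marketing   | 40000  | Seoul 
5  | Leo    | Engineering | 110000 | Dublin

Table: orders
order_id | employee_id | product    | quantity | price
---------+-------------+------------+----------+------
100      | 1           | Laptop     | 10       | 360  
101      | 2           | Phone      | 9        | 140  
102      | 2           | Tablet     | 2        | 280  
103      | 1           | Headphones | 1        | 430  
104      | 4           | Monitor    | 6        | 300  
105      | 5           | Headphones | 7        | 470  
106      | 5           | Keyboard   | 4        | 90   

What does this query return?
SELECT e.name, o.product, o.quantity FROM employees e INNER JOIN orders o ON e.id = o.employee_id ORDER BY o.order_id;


Joining employees.id = orders.employee_id:
  employee Pete (id=1) -> order Laptop
  employee Wendy (id=2) -> order Phone
  employee Wendy (id=2) -> order Tablet
  employee Pete (id=1) -> order Headphones
  employee Olivia (id=4) -> order Monitor
  employee Leo (id=5) -> order Headphones
  employee Leo (id=5) -> order Keyboard


7 rows:
Pete, Laptop, 10
Wendy, Phone, 9
Wendy, Tablet, 2
Pete, Headphones, 1
Olivia, Monitor, 6
Leo, Headphones, 7
Leo, Keyboard, 4
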